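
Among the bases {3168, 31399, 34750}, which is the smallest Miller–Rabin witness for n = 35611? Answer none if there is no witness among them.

n − 1 = 35610 = 2^1 · 17805, so s = 1 and d = 17805.
Base 3168: x_0 = 3168^17805 mod 35611 = 26541. x_0 ∉ {1, 35610} and s = 1, so 3168 is a Miller–Rabin witness and 35611 is composite.
Base 31399: x_0 = 31399^17805 mod 35611 = 777. x_0 ∉ {1, 35610} and s = 1, so 31399 is a Miller–Rabin witness and 35611 is composite.
Base 34750: x_0 = 34750^17805 mod 35611 = 3731. x_0 ∉ {1, 35610} and s = 1, so 34750 is a Miller–Rabin witness and 35611 is composite.
The smallest witness among the given bases is 3168.

3168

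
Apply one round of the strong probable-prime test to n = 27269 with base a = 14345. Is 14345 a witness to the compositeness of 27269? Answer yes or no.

yes

n − 1 = 27268 = 2^2 · 6817, so s = 2 and d = 6817.
Repeated squaring mod 27269: 14345^1 ≡ 14345, 14345^2 ≡ 7151, 14345^4 ≡ 7426, 14345^8 ≡ 7558, 14345^16 ≡ 22078, 14345^32 ≡ 4709, 14345^64 ≡ 4984, 14345^128 ≡ 25466, 14345^256 ≡ 5798, 14345^512 ≡ 21396, 14345^1024 ≡ 24113, 14345^2048 ≡ 7151, 14345^4096 ≡ 7426.
6817 = 4096 + 2048 + 512 + 128 + 32 + 1, so 14345^6817 ≡ 7426·7151·21396·25466·4709·14345 ≡ 14752 (mod 27269).
x_0 = 14345^6817 mod 27269 = 14752.
x_0 is neither 1 nor 27268, so continue squaring.
x_1 = 14752^2 mod 27269 = 14884.
Reached i = s−1 = 1 without hitting −1: 14345 is a Miller–Rabin witness and 27269 is composite.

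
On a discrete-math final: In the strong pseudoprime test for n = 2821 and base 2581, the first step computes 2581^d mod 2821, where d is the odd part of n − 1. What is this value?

n − 1 = 2820 = 2^2 · 705, so s = 2 and d = 705.
By repeated squaring, 2581^705 ≡ 125 (mod 2821).

125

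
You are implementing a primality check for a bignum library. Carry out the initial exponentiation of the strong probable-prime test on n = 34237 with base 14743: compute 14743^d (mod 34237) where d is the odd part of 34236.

n − 1 = 34236 = 2^2 · 8559, so s = 2 and d = 8559.
By repeated squaring, 14743^8559 ≡ 19902 (mod 34237).

19902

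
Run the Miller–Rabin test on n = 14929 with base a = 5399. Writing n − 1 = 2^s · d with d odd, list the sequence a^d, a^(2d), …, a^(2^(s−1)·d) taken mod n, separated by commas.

8070, 4602, 9082, 14928

n − 1 = 14928 = 2^4 · 933, so s = 4 and d = 933.
x_0 = 5399^933 mod 14929 = 8070.
x_1 = 8070^2 mod 14929 = 4602.
x_2 = 4602^2 mod 14929 = 9082.
x_3 = 9082^2 mod 14929 = 14928.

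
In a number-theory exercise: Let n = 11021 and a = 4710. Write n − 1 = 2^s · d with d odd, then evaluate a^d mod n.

n − 1 = 11020 = 2^2 · 2755, so s = 2 and d = 2755.
4710^2755 mod 11021 = 3371.

3371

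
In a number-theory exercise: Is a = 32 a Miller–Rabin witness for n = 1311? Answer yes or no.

yes

n − 1 = 1310 = 2^1 · 655, so s = 1 and d = 655.
x_0 = 32^655 mod 1311 = 371.
x_0 ∉ {1, 1310} and s = 1, so 32 is a Miller–Rabin witness and 1311 is composite.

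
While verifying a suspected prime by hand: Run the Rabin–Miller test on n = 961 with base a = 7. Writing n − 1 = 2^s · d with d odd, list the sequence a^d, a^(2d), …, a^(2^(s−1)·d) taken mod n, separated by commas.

n − 1 = 960 = 2^6 · 15, so s = 6 and d = 15.
x_0 = 7^15 mod 961 = 404.
x_1 = 404^2 mod 961 = 807.
x_2 = 807^2 mod 961 = 652.
x_3 = 652^2 mod 961 = 342.
x_4 = 342^2 mod 961 = 683.
x_5 = 683^2 mod 961 = 404.

404, 807, 652, 342, 683, 404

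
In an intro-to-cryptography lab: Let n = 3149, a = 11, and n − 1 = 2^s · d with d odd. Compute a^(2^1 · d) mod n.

n − 1 = 3148 = 2^2 · 787, so s = 2 and d = 787.
x_0 = 11^787 mod 3149 = 264.
x_1 = 264^2 mod 3149 = 418.

418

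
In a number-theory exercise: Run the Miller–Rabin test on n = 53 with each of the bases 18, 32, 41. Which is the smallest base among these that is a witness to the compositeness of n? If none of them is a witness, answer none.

n − 1 = 52 = 2^2 · 13, so s = 2 and d = 13.
Base 18: x_0 = 18^13 mod 53 = 23. x_0 is neither 1 nor 52, so continue squaring. x_1 = 23^2 mod 53 = 52. x_1 ≡ −1, so 18 is not a witness.
Base 32: x_0 = 32^13 mod 53 = 30. x_0 is neither 1 nor 52, so continue squaring. x_1 = 30^2 mod 53 = 52. x_1 ≡ −1, so 32 is not a witness.
Base 41: x_0 = 41^13 mod 53 = 30. x_0 is neither 1 nor 52, so continue squaring. x_1 = 30^2 mod 53 = 52. x_1 ≡ −1, so 41 is not a witness.
No listed base is a witness for 53.

none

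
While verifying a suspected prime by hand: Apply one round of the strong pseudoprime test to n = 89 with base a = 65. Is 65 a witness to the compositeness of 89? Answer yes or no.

no

n − 1 = 88 = 2^3 · 11, so s = 3 and d = 11.
Repeated squaring mod 89: 65^1 ≡ 65, 65^2 ≡ 42, 65^4 ≡ 73, 65^8 ≡ 78.
11 = 8 + 2 + 1, so 65^11 ≡ 78·42·65 ≡ 52 (mod 89).
x_0 = 65^11 mod 89 = 52.
x_0 is neither 1 nor 88, so continue squaring.
x_1 = 52^2 mod 89 = 34.
x_2 = 34^2 mod 89 = 88.
x_2 ≡ −1, so 65 is not a witness.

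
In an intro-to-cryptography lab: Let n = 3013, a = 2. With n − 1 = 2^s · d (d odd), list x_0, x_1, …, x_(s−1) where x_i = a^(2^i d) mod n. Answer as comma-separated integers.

n − 1 = 3012 = 2^2 · 753, so s = 2 and d = 753.
x_0 = 2^753 mod 3013 = 2861.
x_1 = 2861^2 mod 3013 = 2013.

2861, 2013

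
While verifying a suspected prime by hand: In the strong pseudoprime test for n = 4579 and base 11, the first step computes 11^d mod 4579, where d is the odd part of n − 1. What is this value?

n − 1 = 4578 = 2^1 · 2289, so s = 1 and d = 2289.
Repeated squaring mod 4579: 11^1 ≡ 11, 11^2 ≡ 121, 11^4 ≡ 904, 11^8 ≡ 2154, 11^16 ≡ 1189, 11^32 ≡ 3389, 11^64 ≡ 1189, 11^128 ≡ 3389, 11^256 ≡ 1189, 11^512 ≡ 3389, 11^1024 ≡ 1189, 11^2048 ≡ 3389.
2289 = 2048 + 128 + 64 + 32 + 16 + 1, so 11^2289 ≡ 3389·3389·1189·3389·1189·11 ≡ 647 (mod 4579).

647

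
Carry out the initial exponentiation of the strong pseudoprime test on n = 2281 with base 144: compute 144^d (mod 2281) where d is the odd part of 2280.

2280

n − 1 = 2280 = 2^3 · 285, so s = 3 and d = 285.
By repeated squaring, 144^285 ≡ 2280 (mod 2281).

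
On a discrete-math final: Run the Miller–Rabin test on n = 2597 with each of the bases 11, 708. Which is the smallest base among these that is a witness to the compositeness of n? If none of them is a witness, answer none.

11

n − 1 = 2596 = 2^2 · 649, so s = 2 and d = 649.
Base 11: x_0 = 11^649 mod 2597 = 718. x_0 is neither 1 nor 2596, so continue squaring. x_1 = 718^2 mod 2597 = 1318. Reached i = s−1 = 1 without hitting −1: 11 is a Miller–Rabin witness and 2597 is composite.
Base 708: x_0 = 708^649 mod 2597 = 1576. x_0 is neither 1 nor 2596, so continue squaring. x_1 = 1576^2 mod 2597 = 1044. Reached i = s−1 = 1 without hitting −1: 708 is a Miller–Rabin witness and 2597 is composite.
The smallest witness among the given bases is 11.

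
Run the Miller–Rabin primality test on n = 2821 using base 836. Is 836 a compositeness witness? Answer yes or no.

n − 1 = 2820 = 2^2 · 705, so s = 2 and d = 705.
By repeated squaring, 836^705 ≡ 2820 (mod 2821).
x_0 = 836^705 mod 2821 = 2820.
x_0 = 2820 ≡ −1, so 836 is not a witness.

no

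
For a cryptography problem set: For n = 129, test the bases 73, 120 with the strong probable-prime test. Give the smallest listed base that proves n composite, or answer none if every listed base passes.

73

n − 1 = 128 = 2^7 · 1, so s = 7 and d = 1.
Base 73: x_0 = 73^1 mod 129 = 73. x_0 is neither 1 nor 128, so continue squaring. x_1 = 73^2 mod 129 = 40. x_2 = 40^2 mod 129 = 52. x_3 = 52^2 mod 129 = 124. x_4 = 124^2 mod 129 = 25. x_5 = 25^2 mod 129 = 109. x_6 = 109^2 mod 129 = 13. Reached i = s−1 = 6 without hitting −1: 73 is a Miller–Rabin witness and 129 is composite.
Base 120: x_0 = 120^1 mod 129 = 120. x_0 is neither 1 nor 128, so continue squaring. x_1 = 120^2 mod 129 = 81. x_2 = 81^2 mod 129 = 111. x_3 = 111^2 mod 129 = 66. x_4 = 66^2 mod 129 = 99. x_5 = 99^2 mod 129 = 126. x_6 = 126^2 mod 129 = 9. Reached i = s−1 = 6 without hitting −1: 120 is a Miller–Rabin witness and 129 is composite.
The smallest witness among the given bases is 73.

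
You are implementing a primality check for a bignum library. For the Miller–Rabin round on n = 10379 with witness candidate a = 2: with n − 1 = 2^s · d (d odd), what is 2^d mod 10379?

4591

n − 1 = 10378 = 2^1 · 5189, so s = 1 and d = 5189.
By repeated squaring, 2^5189 ≡ 4591 (mod 10379).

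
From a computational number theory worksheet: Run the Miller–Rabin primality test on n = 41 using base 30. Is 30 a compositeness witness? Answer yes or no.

no

n − 1 = 40 = 2^3 · 5, so s = 3 and d = 5.
x_0 = 30^5 mod 41 = 38.
x_0 is neither 1 nor 40, so continue squaring.
x_1 = 38^2 mod 41 = 9.
x_2 = 9^2 mod 41 = 40.
x_2 ≡ −1, so 30 is not a witness.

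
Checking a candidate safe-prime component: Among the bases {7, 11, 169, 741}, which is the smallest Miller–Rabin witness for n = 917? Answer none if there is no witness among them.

7

n − 1 = 916 = 2^2 · 229, so s = 2 and d = 229.
Base 7: x_0 = 7^229 mod 917 = 140. x_0 is neither 1 nor 916, so continue squaring. x_1 = 140^2 mod 917 = 343. Reached i = s−1 = 1 without hitting −1: 7 is a Miller–Rabin witness and 917 is composite.
Base 11: x_0 = 11^229 mod 917 = 760. x_0 is neither 1 nor 916, so continue squaring. x_1 = 760^2 mod 917 = 807. Reached i = s−1 = 1 without hitting −1: 11 is a Miller–Rabin witness and 917 is composite.
Base 169: x_0 = 169^229 mod 917 = 232. x_0 is neither 1 nor 916, so continue squaring. x_1 = 232^2 mod 917 = 638. Reached i = s−1 = 1 without hitting −1: 169 is a Miller–Rabin witness and 917 is composite.
Base 741: x_0 = 741^229 mod 917 = 223. x_0 is neither 1 nor 916, so continue squaring. x_1 = 223^2 mod 917 = 211. Reached i = s−1 = 1 without hitting −1: 741 is a Miller–Rabin witness and 917 is composite.
The smallest witness among the given bases is 7.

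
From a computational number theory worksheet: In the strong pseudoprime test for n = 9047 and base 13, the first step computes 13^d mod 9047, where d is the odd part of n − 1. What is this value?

2339

n − 1 = 9046 = 2^1 · 4523, so s = 1 and d = 4523.
13^4523 mod 9047 = 2339.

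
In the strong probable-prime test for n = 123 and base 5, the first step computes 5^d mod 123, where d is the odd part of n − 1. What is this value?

5

n − 1 = 122 = 2^1 · 61, so s = 1 and d = 61.
Repeated squaring mod 123: 5^1 ≡ 5, 5^2 ≡ 25, 5^4 ≡ 10, 5^8 ≡ 100, 5^16 ≡ 37, 5^32 ≡ 16.
61 = 32 + 16 + 8 + 4 + 1, so 5^61 ≡ 16·37·100·10·5 ≡ 5 (mod 123).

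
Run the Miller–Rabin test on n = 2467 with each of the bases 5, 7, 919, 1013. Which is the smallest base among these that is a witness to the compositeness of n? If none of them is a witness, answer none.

none

n − 1 = 2466 = 2^1 · 1233, so s = 1 and d = 1233.
Base 5: x_0 = 5^1233 mod 2467 = 2466. x_0 = 2466 ≡ −1, so 5 is not a witness.
Base 7: x_0 = 7^1233 mod 2467 = 1. x_0 = 1, so 7 is not a witness.
Base 919: x_0 = 919^1233 mod 2467 = 1. x_0 = 1, so 919 is not a witness.
Base 1013: x_0 = 1013^1233 mod 2467 = 1. x_0 = 1, so 1013 is not a witness.
No listed base is a witness for 2467.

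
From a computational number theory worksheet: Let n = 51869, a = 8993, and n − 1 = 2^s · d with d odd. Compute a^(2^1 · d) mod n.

1

n − 1 = 51868 = 2^2 · 12967, so s = 2 and d = 12967.
x_0 = 8993^12967 mod 51869 = 1.
x_1 = 1^2 mod 51869 = 1.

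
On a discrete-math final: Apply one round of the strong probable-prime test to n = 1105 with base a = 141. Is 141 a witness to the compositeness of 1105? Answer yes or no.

yes

n − 1 = 1104 = 2^4 · 69, so s = 4 and d = 69.
x_0 = 141^69 mod 1105 = 541.
x_0 is neither 1 nor 1104, so continue squaring.
x_1 = 541^2 mod 1105 = 961.
x_2 = 961^2 mod 1105 = 846.
x_3 = 846^2 mod 1105 = 781.
Reached i = s−1 = 3 without hitting −1: 141 is a Miller–Rabin witness and 1105 is composite.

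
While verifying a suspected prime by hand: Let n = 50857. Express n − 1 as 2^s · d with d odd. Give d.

6357

Halving: 50856 → 25428 → 12714 → 6357; 6357 is odd.
So 50856 = 2^3 · 6357.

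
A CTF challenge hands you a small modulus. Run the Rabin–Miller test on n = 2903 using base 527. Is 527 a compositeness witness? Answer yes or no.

no

n − 1 = 2902 = 2^1 · 1451, so s = 1 and d = 1451.
x_0 = 527^1451 mod 2903 = 2902.
x_0 = 2902 ≡ −1, so 527 is not a witness.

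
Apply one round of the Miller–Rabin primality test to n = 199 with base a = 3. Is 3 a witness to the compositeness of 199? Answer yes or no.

no

n − 1 = 198 = 2^1 · 99, so s = 1 and d = 99.
x_0 = 3^99 mod 199 = 198.
x_0 = 198 ≡ −1, so 3 is not a witness.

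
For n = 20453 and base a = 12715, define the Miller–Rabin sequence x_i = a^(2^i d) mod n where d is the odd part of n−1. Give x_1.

12831

n − 1 = 20452 = 2^2 · 5113, so s = 2 and d = 5113.
Repeated squaring mod 20453: 12715^1 ≡ 12715, 12715^2 ≡ 10713, 12715^4 ≡ 6586, 12715^8 ≡ 15036, 12715^16 ≡ 14287, 12715^32 ≡ 17882, 12715^64 ≡ 3722, 12715^128 ≡ 6603, 12715^256 ≡ 14266, 12715^512 ≡ 11406, 12715^1024 ≡ 15756, 12715^2048 ≡ 13475, 12715^4096 ≡ 14344.
5113 = 4096 + 512 + 256 + 128 + 64 + 32 + 16 + 8 + 1, so 12715^5113 ≡ 14344·11406·14266·6603·3722·17882·14287·15036·12715 ≡ 14963 (mod 20453).
x_0 = 14963.
x_1 = 14963^2 mod 20453 = 12831.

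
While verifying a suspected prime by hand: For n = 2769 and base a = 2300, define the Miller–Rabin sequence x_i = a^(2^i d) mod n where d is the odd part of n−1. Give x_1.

n − 1 = 2768 = 2^4 · 173, so s = 4 and d = 173.
By repeated squaring, 2300^173 ≡ 1325 (mod 2769).
x_0 = 1325.
x_1 = 1325^2 mod 2769 = 79.

79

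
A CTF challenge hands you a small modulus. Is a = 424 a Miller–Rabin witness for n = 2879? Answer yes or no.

n − 1 = 2878 = 2^1 · 1439, so s = 1 and d = 1439.
Repeated squaring mod 2879: 424^1 ≡ 424, 424^2 ≡ 1278, 424^4 ≡ 891, 424^8 ≡ 2156, 424^16 ≡ 1630, 424^32 ≡ 2462, 424^64 ≡ 1149, 424^128 ≡ 1619, 424^256 ≡ 1271, 424^512 ≡ 322, 424^1024 ≡ 40.
1439 = 1024 + 256 + 128 + 16 + 8 + 4 + 2 + 1, so 424^1439 ≡ 40·1271·1619·1630·2156·891·1278·424 ≡ 1 (mod 2879).
x_0 = 424^1439 mod 2879 = 1.
x_0 = 1, so 424 is not a witness.

no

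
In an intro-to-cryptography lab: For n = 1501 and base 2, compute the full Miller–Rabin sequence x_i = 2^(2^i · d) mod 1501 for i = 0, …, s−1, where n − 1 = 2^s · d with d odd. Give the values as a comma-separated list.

1171, 828

n − 1 = 1500 = 2^2 · 375, so s = 2 and d = 375.
x_0 = 2^375 mod 1501 = 1171.
x_1 = 1171^2 mod 1501 = 828.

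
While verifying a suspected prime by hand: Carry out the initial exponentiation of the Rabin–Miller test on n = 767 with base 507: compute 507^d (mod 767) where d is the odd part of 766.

n − 1 = 766 = 2^1 · 383, so s = 1 and d = 383.
507^383 mod 767 = 442.

442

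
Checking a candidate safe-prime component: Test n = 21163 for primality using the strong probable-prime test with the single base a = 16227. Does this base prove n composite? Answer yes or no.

n − 1 = 21162 = 2^1 · 10581, so s = 1 and d = 10581.
x_0 = 16227^10581 mod 21163 = 21162.
x_0 = 21162 ≡ −1, so 16227 is not a witness.

no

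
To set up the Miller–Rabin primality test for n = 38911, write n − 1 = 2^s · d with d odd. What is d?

19455

Halving: 38910 → 19455; 19455 is odd.
So 38910 = 2^1 · 19455.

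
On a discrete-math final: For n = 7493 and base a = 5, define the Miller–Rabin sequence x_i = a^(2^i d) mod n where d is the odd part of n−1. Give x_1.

n − 1 = 7492 = 2^2 · 1873, so s = 2 and d = 1873.
x_0 = 5^1873 mod 7493 = 2042.
x_1 = 2042^2 mod 7493 = 3656.

3656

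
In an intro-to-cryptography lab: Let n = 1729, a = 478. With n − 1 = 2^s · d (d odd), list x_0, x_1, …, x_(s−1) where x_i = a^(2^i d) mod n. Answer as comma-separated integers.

n − 1 = 1728 = 2^6 · 27, so s = 6 and d = 27.
x_0 = 478^27 mod 1729 = 246.
x_1 = 246^2 mod 1729 = 1.
x_2 = 1^2 mod 1729 = 1.
x_3 = 1^2 mod 1729 = 1.
x_4 = 1^2 mod 1729 = 1.
x_5 = 1^2 mod 1729 = 1.

246, 1, 1, 1, 1, 1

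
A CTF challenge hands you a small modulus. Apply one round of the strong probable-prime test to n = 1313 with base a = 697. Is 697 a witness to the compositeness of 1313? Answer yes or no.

no

n − 1 = 1312 = 2^5 · 41, so s = 5 and d = 41.
x_0 = 697^41 mod 1313 = 697.
x_0 is neither 1 nor 1312, so continue squaring.
x_1 = 697^2 mod 1313 = 1312.
x_1 ≡ −1, so 697 is not a witness.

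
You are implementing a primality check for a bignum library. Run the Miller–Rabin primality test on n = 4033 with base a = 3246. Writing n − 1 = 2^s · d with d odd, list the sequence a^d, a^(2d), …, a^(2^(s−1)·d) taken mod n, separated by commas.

n − 1 = 4032 = 2^6 · 63, so s = 6 and d = 63.
x_0 = 3246^63 mod 4033 = 2515.
x_1 = 2515^2 mod 4033 = 1481.
x_2 = 1481^2 mod 4033 = 3442.
x_3 = 3442^2 mod 4033 = 2443.
x_4 = 2443^2 mod 4033 = 3442.
x_5 = 3442^2 mod 4033 = 2443.

2515, 1481, 3442, 2443, 3442, 2443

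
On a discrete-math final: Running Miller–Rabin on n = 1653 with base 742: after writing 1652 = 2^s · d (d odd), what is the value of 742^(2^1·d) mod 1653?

n − 1 = 1652 = 2^2 · 413, so s = 2 and d = 413.
By repeated squaring, 742^413 ≡ 742 (mod 1653).
x_0 = 742.
x_1 = 742^2 mod 1653 = 115.

115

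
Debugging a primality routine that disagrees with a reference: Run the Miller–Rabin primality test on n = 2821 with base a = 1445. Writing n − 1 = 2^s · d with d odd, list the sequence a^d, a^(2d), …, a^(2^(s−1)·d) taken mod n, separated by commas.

993, 1520

n − 1 = 2820 = 2^2 · 705, so s = 2 and d = 705.
x_0 = 1445^705 mod 2821 = 993.
x_1 = 993^2 mod 2821 = 1520.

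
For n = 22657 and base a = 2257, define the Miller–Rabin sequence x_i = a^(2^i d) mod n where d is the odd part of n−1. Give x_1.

n − 1 = 22656 = 2^7 · 177, so s = 7 and d = 177.
x_0 = 2257^177 mod 22657 = 16914.
x_1 = 16914^2 mod 22657 = 16114.

16114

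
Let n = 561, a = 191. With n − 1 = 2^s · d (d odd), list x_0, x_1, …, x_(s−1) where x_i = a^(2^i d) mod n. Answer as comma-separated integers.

n − 1 = 560 = 2^4 · 35, so s = 4 and d = 35.
x_0 = 191^35 mod 561 = 353.
x_1 = 353^2 mod 561 = 67.
x_2 = 67^2 mod 561 = 1.
x_3 = 1^2 mod 561 = 1.

353, 67, 1, 1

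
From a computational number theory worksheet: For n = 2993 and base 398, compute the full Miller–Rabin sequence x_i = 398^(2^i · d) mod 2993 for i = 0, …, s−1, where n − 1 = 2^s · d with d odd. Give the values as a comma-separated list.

1580, 238, 2770, 1841

n − 1 = 2992 = 2^4 · 187, so s = 4 and d = 187.
x_0 = 398^187 mod 2993 = 1580.
x_1 = 1580^2 mod 2993 = 238.
x_2 = 238^2 mod 2993 = 2770.
x_3 = 2770^2 mod 2993 = 1841.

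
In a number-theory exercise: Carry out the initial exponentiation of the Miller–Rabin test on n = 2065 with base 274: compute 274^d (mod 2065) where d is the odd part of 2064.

n − 1 = 2064 = 2^4 · 129, so s = 4 and d = 129.
274^129 mod 2065 = 2024.

2024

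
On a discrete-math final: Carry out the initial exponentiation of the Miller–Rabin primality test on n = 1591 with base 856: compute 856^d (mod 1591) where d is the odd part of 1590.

88

n − 1 = 1590 = 2^1 · 795, so s = 1 and d = 795.
By repeated squaring, 856^795 ≡ 88 (mod 1591).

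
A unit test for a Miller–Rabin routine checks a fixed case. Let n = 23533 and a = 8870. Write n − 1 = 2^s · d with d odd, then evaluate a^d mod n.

n − 1 = 23532 = 2^2 · 5883, so s = 2 and d = 5883.
Repeated squaring mod 23533: 8870^1 ≡ 8870, 8870^2 ≡ 6081, 8870^4 ≡ 8218, 8870^8 ≡ 19347, 8870^16 ≡ 14044, 8870^32 ≡ 3863, 8870^64 ≡ 2847, 8870^128 ≡ 10057, 8870^256 ≡ 21948, 8870^512 ≡ 17727, 8870^1024 ≡ 10380, 8870^2048 ≡ 10326, 8870^4096 ≡ 21786.
5883 = 4096 + 1024 + 512 + 128 + 64 + 32 + 16 + 8 + 2 + 1, so 8870^5883 ≡ 21786·10380·17727·10057·2847·3863·14044·19347·6081·8870 ≡ 19842 (mod 23533).

19842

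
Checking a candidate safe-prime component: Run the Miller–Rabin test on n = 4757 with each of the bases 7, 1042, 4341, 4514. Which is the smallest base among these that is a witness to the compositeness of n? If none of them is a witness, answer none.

7

n − 1 = 4756 = 2^2 · 1189, so s = 2 and d = 1189.
Base 7: x_0 = 7^1189 mod 4757 = 1481. x_0 is neither 1 nor 4756, so continue squaring. x_1 = 1481^2 mod 4757 = 384. Reached i = s−1 = 1 without hitting −1: 7 is a Miller–Rabin witness and 4757 is composite.
Base 1042: x_0 = 1042^1189 mod 4757 = 37. x_0 is neither 1 nor 4756, so continue squaring. x_1 = 37^2 mod 4757 = 1369. Reached i = s−1 = 1 without hitting −1: 1042 is a Miller–Rabin witness and 4757 is composite.
Base 4341: x_0 = 4341^1189 mod 4757 = 1058. x_0 is neither 1 nor 4756, so continue squaring. x_1 = 1058^2 mod 4757 = 1469. Reached i = s−1 = 1 without hitting −1: 4341 is a Miller–Rabin witness and 4757 is composite.
Base 4514: x_0 = 4514^1189 mod 4757 = 3576. x_0 is neither 1 nor 4756, so continue squaring. x_1 = 3576^2 mod 4757 = 960. Reached i = s−1 = 1 without hitting −1: 4514 is a Miller–Rabin witness and 4757 is composite.
The smallest witness among the given bases is 7.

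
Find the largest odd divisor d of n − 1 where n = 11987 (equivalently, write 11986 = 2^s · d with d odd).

5993

Halving: 11986 → 5993; 5993 is odd.
So 11986 = 2^1 · 5993.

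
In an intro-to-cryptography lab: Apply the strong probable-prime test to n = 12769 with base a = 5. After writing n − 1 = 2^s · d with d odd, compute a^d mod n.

n − 1 = 12768 = 2^5 · 399, so s = 5 and d = 399.
Repeated squaring mod 12769: 5^1 ≡ 5, 5^2 ≡ 25, 5^4 ≡ 625, 5^8 ≡ 7555, 5^16 ≡ 595, 5^32 ≡ 9262, 5^64 ≡ 2502, 5^128 ≡ 3194, 5^256 ≡ 11974.
399 = 256 + 128 + 8 + 4 + 2 + 1, so 5^399 ≡ 11974·3194·7555·625·25·5 ≡ 10015 (mod 12769).

10015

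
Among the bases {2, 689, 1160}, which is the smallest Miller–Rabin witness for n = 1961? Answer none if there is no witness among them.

2

n − 1 = 1960 = 2^3 · 245, so s = 3 and d = 245.
Base 2: x_0 = 2^245 mod 1961 = 1874. x_0 is neither 1 nor 1960, so continue squaring. x_1 = 1874^2 mod 1961 = 1686. x_2 = 1686^2 mod 1961 = 1107. Reached i = s−1 = 2 without hitting −1: 2 is a Miller–Rabin witness and 1961 is composite.
Base 689: x_0 = 689^245 mod 1961 = 1007. x_0 is neither 1 nor 1960, so continue squaring. x_1 = 1007^2 mod 1961 = 212. x_2 = 212^2 mod 1961 = 1802. Reached i = s−1 = 2 without hitting −1: 689 is a Miller–Rabin witness and 1961 is composite.
Base 1160: x_0 = 1160^245 mod 1961 = 1724. x_0 is neither 1 nor 1960, so continue squaring. x_1 = 1724^2 mod 1961 = 1261. x_2 = 1261^2 mod 1961 = 1711. Reached i = s−1 = 2 without hitting −1: 1160 is a Miller–Rabin witness and 1961 is composite.
The smallest witness among the given bases is 2.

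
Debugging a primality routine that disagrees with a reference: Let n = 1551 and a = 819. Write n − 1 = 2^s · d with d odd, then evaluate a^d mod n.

837

n − 1 = 1550 = 2^1 · 775, so s = 1 and d = 775.
By repeated squaring, 819^775 ≡ 837 (mod 1551).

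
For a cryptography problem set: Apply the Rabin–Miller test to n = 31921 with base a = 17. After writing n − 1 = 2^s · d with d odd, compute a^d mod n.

n − 1 = 31920 = 2^4 · 1995, so s = 4 and d = 1995.
Repeated squaring mod 31921: 17^1 ≡ 17, 17^2 ≡ 289, 17^4 ≡ 19679, 17^8 ≡ 29390, 17^16 ≡ 21761, 17^32 ≡ 25007, 17^64 ≡ 17659, 17^128 ≡ 4032, 17^256 ≡ 9235, 17^512 ≡ 24234, 17^1024 ≡ 4198.
1995 = 1024 + 512 + 256 + 128 + 64 + 8 + 2 + 1, so 17^1995 ≡ 4198·24234·9235·4032·17659·29390·289·17 ≡ 19111 (mod 31921).

19111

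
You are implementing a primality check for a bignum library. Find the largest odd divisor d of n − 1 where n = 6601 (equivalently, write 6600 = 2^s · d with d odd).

825

Halving: 6600 → 3300 → 1650 → 825; 825 is odd.
So 6600 = 2^3 · 825.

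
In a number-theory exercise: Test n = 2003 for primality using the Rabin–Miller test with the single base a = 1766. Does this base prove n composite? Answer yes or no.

n − 1 = 2002 = 2^1 · 1001, so s = 1 and d = 1001.
x_0 = 1766^1001 mod 2003 = 2002.
x_0 = 2002 ≡ −1, so 1766 is not a witness.

no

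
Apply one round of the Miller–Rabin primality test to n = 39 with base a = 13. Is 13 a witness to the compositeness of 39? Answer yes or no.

n − 1 = 38 = 2^1 · 19, so s = 1 and d = 19.
By repeated squaring, 13^19 ≡ 13 (mod 39).
x_0 = 13^19 mod 39 = 13.
x_0 ∉ {1, 38} and s = 1, so 13 is a Miller–Rabin witness and 39 is composite.

yes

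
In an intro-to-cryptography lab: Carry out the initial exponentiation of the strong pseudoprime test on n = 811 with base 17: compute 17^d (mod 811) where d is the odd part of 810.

n − 1 = 810 = 2^1 · 405, so s = 1 and d = 405.
17^405 mod 811 = 810.

810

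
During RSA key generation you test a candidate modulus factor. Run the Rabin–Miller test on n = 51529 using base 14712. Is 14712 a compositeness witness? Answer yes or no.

yes

n − 1 = 51528 = 2^3 · 6441, so s = 3 and d = 6441.
Repeated squaring mod 51529: 14712^1 ≡ 14712, 14712^2 ≡ 21144, 14712^4 ≡ 3132, 14712^8 ≡ 18914, 14712^16 ≡ 25078, 14712^32 ≡ 46168, 14712^64 ≡ 38668, 14712^128 ≡ 48760, 14712^256 ≡ 41069, 14712^512 ≡ 15533, 14712^1024 ≡ 15311, 14712^2048 ≡ 21300, 14712^4096 ≡ 28684.
6441 = 4096 + 2048 + 256 + 32 + 8 + 1, so 14712^6441 ≡ 28684·21300·41069·46168·18914·14712 ≡ 37681 (mod 51529).
x_0 = 14712^6441 mod 51529 = 37681.
x_0 is neither 1 nor 51528, so continue squaring.
x_1 = 37681^2 mod 51529 = 27695.
x_2 = 27695^2 mod 51529 = 3860.
Reached i = s−1 = 2 without hitting −1: 14712 is a Miller–Rabin witness and 51529 is composite.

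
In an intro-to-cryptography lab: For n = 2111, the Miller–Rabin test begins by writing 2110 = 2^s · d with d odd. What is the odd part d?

Halving: 2110 → 1055; 1055 is odd.
So 2110 = 2^1 · 1055.

1055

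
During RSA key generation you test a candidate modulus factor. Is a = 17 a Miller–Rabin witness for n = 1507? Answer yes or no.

yes

n − 1 = 1506 = 2^1 · 753, so s = 1 and d = 753.
x_0 = 17^753 mod 1507 = 1085.
x_0 ∉ {1, 1506} and s = 1, so 17 is a Miller–Rabin witness and 1507 is composite.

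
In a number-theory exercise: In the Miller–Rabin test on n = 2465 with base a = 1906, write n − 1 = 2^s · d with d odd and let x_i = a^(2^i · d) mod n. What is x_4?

1

n − 1 = 2464 = 2^5 · 77, so s = 5 and d = 77.
Repeated squaring mod 2465: 1906^1 ≡ 1906, 1906^2 ≡ 1891, 1906^4 ≡ 1631, 1906^8 ≡ 426, 1906^16 ≡ 1531, 1906^32 ≡ 2211, 1906^64 ≡ 426.
77 = 64 + 8 + 4 + 1, so 1906^77 ≡ 426·426·1631·1906 ≡ 916 (mod 2465).
x_0 = 916.
x_1 = 916^2 mod 2465 = 956.
x_2 = 956^2 mod 2465 = 1886.
x_3 = 1886^2 mod 2465 = 1.
x_4 = 1^2 mod 2465 = 1.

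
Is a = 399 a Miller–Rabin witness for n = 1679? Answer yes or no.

n − 1 = 1678 = 2^1 · 839, so s = 1 and d = 839.
Repeated squaring mod 1679: 399^1 ≡ 399, 399^2 ≡ 1375, 399^4 ≡ 71, 399^8 ≡ 4, 399^16 ≡ 16, 399^32 ≡ 256, 399^64 ≡ 55, 399^128 ≡ 1346, 399^256 ≡ 75, 399^512 ≡ 588.
839 = 512 + 256 + 64 + 4 + 2 + 1, so 399^839 ≡ 588·75·55·71·1375·399 ≡ 1340 (mod 1679).
x_0 = 399^839 mod 1679 = 1340.
x_0 ∉ {1, 1678} and s = 1, so 399 is a Miller–Rabin witness and 1679 is composite.

yes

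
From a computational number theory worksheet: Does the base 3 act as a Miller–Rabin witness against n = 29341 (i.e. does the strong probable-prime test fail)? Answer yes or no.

yes

n − 1 = 29340 = 2^2 · 7335, so s = 2 and d = 7335.
x_0 = 3^7335 mod 29341 = 22569.
x_0 is neither 1 nor 29340, so continue squaring.
x_1 = 22569^2 mod 29341 = 1.
x_1 = 1 but x_0 ≠ ±1, a nontrivial square root of 1 — 3 is a witness and 29341 is composite.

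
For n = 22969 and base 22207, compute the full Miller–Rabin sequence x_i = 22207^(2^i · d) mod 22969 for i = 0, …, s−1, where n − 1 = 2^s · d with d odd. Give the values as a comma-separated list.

n − 1 = 22968 = 2^3 · 2871, so s = 3 and d = 2871.
x_0 = 22207^2871 mod 22969 = 9415.
x_1 = 9415^2 mod 22969 = 4854.
x_2 = 4854^2 mod 22969 = 18091.

9415, 4854, 18091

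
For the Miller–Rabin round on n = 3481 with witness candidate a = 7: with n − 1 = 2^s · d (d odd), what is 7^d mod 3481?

709

n − 1 = 3480 = 2^3 · 435, so s = 3 and d = 435.
By repeated squaring, 7^435 ≡ 709 (mod 3481).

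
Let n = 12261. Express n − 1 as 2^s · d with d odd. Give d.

3065

Halving: 12260 → 6130 → 3065; 3065 is odd.
So 12260 = 2^2 · 3065.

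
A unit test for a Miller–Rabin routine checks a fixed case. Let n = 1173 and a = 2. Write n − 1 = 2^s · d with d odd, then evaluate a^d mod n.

542

n − 1 = 1172 = 2^2 · 293, so s = 2 and d = 293.
By repeated squaring, 2^293 ≡ 542 (mod 1173).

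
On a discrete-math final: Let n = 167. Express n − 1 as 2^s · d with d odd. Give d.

83

Halving: 166 → 83; 83 is odd.
So 166 = 2^1 · 83.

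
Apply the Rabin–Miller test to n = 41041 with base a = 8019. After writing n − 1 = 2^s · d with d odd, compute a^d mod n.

n − 1 = 41040 = 2^4 · 2565, so s = 4 and d = 2565.
8019^2565 mod 41041 = 36135.

36135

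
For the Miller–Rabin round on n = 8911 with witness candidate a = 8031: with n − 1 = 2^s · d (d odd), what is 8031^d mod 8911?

6364

n − 1 = 8910 = 2^1 · 4455, so s = 1 and d = 4455.
8031^4455 mod 8911 = 6364.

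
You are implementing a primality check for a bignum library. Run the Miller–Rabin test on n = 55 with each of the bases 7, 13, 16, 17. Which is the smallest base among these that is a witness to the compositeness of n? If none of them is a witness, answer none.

7

n − 1 = 54 = 2^1 · 27, so s = 1 and d = 27.
Base 7: x_0 = 7^27 mod 55 = 28. x_0 ∉ {1, 54} and s = 1, so 7 is a Miller–Rabin witness and 55 is composite.
Base 13: x_0 = 13^27 mod 55 = 7. x_0 ∉ {1, 54} and s = 1, so 13 is a Miller–Rabin witness and 55 is composite.
Base 16: x_0 = 16^27 mod 55 = 36. x_0 ∉ {1, 54} and s = 1, so 16 is a Miller–Rabin witness and 55 is composite.
Base 17: x_0 = 17^27 mod 55 = 8. x_0 ∉ {1, 54} and s = 1, so 17 is a Miller–Rabin witness and 55 is composite.
The smallest witness among the given bases is 7.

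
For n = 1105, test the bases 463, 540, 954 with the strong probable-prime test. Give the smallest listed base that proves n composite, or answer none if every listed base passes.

n − 1 = 1104 = 2^4 · 69, so s = 4 and d = 69.
Base 463: x_0 = 463^69 mod 1105 = 463. x_0 is neither 1 nor 1104, so continue squaring. x_1 = 463^2 mod 1105 = 1104. x_1 ≡ −1, so 463 is not a witness.
Base 540: x_0 = 540^69 mod 1105 = 710. x_0 is neither 1 nor 1104, so continue squaring. x_1 = 710^2 mod 1105 = 220. x_2 = 220^2 mod 1105 = 885. x_3 = 885^2 mod 1105 = 885. Reached i = s−1 = 3 without hitting −1: 540 is a Miller–Rabin witness and 1105 is composite.
Base 954: x_0 = 954^69 mod 1105 = 304. x_0 is neither 1 nor 1104, so continue squaring. x_1 = 304^2 mod 1105 = 701. x_2 = 701^2 mod 1105 = 781. x_3 = 781^2 mod 1105 = 1. x_3 = 1 but x_2 ≠ ±1, a nontrivial square root of 1 — 954 is a witness and 1105 is composite.
The smallest witness among the given bases is 540.

540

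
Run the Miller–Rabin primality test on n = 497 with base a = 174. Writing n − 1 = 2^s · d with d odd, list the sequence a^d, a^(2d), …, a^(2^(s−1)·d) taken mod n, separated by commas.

n − 1 = 496 = 2^4 · 31, so s = 4 and d = 31.
x_0 = 174^31 mod 497 = 321.
x_1 = 321^2 mod 497 = 162.
x_2 = 162^2 mod 497 = 400.
x_3 = 400^2 mod 497 = 463.

321, 162, 400, 463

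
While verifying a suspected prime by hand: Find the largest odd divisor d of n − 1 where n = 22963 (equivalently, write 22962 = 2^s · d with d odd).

11481

Halving: 22962 → 11481; 11481 is odd.
So 22962 = 2^1 · 11481.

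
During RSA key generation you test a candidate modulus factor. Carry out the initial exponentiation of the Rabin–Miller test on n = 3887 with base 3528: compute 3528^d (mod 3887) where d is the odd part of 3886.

2166

n − 1 = 3886 = 2^1 · 1943, so s = 1 and d = 1943.
3528^1943 mod 3887 = 2166.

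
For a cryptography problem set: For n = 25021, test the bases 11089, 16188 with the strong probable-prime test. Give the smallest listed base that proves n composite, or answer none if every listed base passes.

n − 1 = 25020 = 2^2 · 6255, so s = 2 and d = 6255.
Base 11089: x_0 = 11089^6255 mod 25021 = 15346. x_0 is neither 1 nor 25020, so continue squaring. x_1 = 15346^2 mod 25021 = 2064. Reached i = s−1 = 1 without hitting −1: 11089 is a Miller–Rabin witness and 25021 is composite.
Base 16188: x_0 = 16188^6255 mod 25021 = 22854. x_0 is neither 1 nor 25020, so continue squaring. x_1 = 22854^2 mod 25021 = 16962. Reached i = s−1 = 1 without hitting −1: 16188 is a Miller–Rabin witness and 25021 is composite.
The smallest witness among the given bases is 11089.

11089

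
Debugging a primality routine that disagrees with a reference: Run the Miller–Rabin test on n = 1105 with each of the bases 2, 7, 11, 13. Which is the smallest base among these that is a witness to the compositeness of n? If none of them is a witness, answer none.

n − 1 = 1104 = 2^4 · 69, so s = 4 and d = 69.
Base 2: x_0 = 2^69 mod 1105 = 967. x_0 is neither 1 nor 1104, so continue squaring. x_1 = 967^2 mod 1105 = 259. x_2 = 259^2 mod 1105 = 781. x_3 = 781^2 mod 1105 = 1. x_3 = 1 but x_2 ≠ ±1, a nontrivial square root of 1 — 2 is a witness and 1105 is composite.
Base 7: x_0 = 7^69 mod 1105 = 827. x_0 is neither 1 nor 1104, so continue squaring. x_1 = 827^2 mod 1105 = 1039. x_2 = 1039^2 mod 1105 = 1041. x_3 = 1041^2 mod 1105 = 781. Reached i = s−1 = 3 without hitting −1: 7 is a Miller–Rabin witness and 1105 is composite.
Base 11: x_0 = 11^69 mod 1105 = 996. x_0 is neither 1 nor 1104, so continue squaring. x_1 = 996^2 mod 1105 = 831. x_2 = 831^2 mod 1105 = 1041. x_3 = 1041^2 mod 1105 = 781. Reached i = s−1 = 3 without hitting −1: 11 is a Miller–Rabin witness and 1105 is composite.
Base 13: x_0 = 13^69 mod 1105 = 13. x_0 is neither 1 nor 1104, so continue squaring. x_1 = 13^2 mod 1105 = 169. x_2 = 169^2 mod 1105 = 936. x_3 = 936^2 mod 1105 = 936. Reached i = s−1 = 3 without hitting −1: 13 is a Miller–Rabin witness and 1105 is composite.
The smallest witness among the given bases is 2.

2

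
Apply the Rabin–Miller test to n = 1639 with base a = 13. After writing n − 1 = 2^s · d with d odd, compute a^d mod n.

n − 1 = 1638 = 2^1 · 819, so s = 1 and d = 819.
By repeated squaring, 13^819 ≡ 611 (mod 1639).

611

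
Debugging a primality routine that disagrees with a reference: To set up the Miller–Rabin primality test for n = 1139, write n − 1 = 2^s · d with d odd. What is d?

Halving: 1138 → 569; 569 is odd.
So 1138 = 2^1 · 569.

569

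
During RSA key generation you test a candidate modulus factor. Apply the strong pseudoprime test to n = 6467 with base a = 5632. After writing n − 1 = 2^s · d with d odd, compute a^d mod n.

n − 1 = 6466 = 2^1 · 3233, so s = 1 and d = 3233.
Repeated squaring mod 6467: 5632^1 ≡ 5632, 5632^2 ≡ 5256, 5632^4 ≡ 4979, 5632^8 ≡ 2430, 5632^16 ≡ 529, 5632^32 ≡ 1760, 5632^64 ≡ 6374, 5632^128 ≡ 2182, 5632^256 ≡ 1412, 5632^512 ≡ 1908, 5632^1024 ≡ 6010, 5632^2048 ≡ 1905.
3233 = 2048 + 1024 + 128 + 32 + 1, so 5632^3233 ≡ 1905·6010·2182·1760·5632 ≡ 6066 (mod 6467).

6066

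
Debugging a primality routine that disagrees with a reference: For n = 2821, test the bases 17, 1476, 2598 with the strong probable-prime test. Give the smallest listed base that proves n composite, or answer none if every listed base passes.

1476

n − 1 = 2820 = 2^2 · 705, so s = 2 and d = 705.
Base 17: x_0 = 17^705 mod 2821 = 2820. x_0 = 2820 ≡ −1, so 17 is not a witness.
Base 1476: x_0 = 1476^705 mod 2821 = 125. x_0 is neither 1 nor 2820, so continue squaring. x_1 = 125^2 mod 2821 = 1520. Reached i = s−1 = 1 without hitting −1: 1476 is a Miller–Rabin witness and 2821 is composite.
Base 2598: x_0 = 2598^705 mod 2821 = 1737. x_0 is neither 1 nor 2820, so continue squaring. x_1 = 1737^2 mod 2821 = 1520. Reached i = s−1 = 1 without hitting −1: 2598 is a Miller–Rabin witness and 2821 is composite.
The smallest witness among the given bases is 1476.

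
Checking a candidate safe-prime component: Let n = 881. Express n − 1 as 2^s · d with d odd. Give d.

55

Halving: 880 → 440 → 220 → 110 → 55; 55 is odd.
So 880 = 2^4 · 55.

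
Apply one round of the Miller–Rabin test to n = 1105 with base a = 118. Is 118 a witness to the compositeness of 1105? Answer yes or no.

n − 1 = 1104 = 2^4 · 69, so s = 4 and d = 69.
By repeated squaring, 118^69 ≡ 118 (mod 1105).
x_0 = 118^69 mod 1105 = 118.
x_0 is neither 1 nor 1104, so continue squaring.
x_1 = 118^2 mod 1105 = 664.
x_2 = 664^2 mod 1105 = 1.
x_2 = 1 but x_1 ≠ ±1, a nontrivial square root of 1 — 118 is a witness and 1105 is composite.

yes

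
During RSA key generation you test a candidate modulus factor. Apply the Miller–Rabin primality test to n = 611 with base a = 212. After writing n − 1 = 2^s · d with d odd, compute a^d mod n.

n − 1 = 610 = 2^1 · 305, so s = 1 and d = 305.
212^305 mod 611 = 36.

36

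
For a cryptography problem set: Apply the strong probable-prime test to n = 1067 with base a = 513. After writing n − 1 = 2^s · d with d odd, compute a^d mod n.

827

n − 1 = 1066 = 2^1 · 533, so s = 1 and d = 533.
Repeated squaring mod 1067: 513^1 ≡ 513, 513^2 ≡ 687, 513^4 ≡ 355, 513^8 ≡ 119, 513^16 ≡ 290, 513^32 ≡ 874, 513^64 ≡ 971, 513^128 ≡ 680, 513^256 ≡ 389, 513^512 ≡ 874.
533 = 512 + 16 + 4 + 1, so 513^533 ≡ 874·290·355·513 ≡ 827 (mod 1067).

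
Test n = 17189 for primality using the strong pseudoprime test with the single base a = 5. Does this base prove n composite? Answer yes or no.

no

n − 1 = 17188 = 2^2 · 4297, so s = 2 and d = 4297.
x_0 = 5^4297 mod 17189 = 1.
x_0 = 1, so 5 is not a witness.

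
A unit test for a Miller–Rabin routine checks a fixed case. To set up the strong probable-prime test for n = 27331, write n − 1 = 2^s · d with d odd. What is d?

Halving: 27330 → 13665; 13665 is odd.
So 27330 = 2^1 · 13665.

13665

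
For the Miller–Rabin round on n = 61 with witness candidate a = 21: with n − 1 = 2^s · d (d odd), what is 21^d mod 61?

n − 1 = 60 = 2^2 · 15, so s = 2 and d = 15.
21^15 mod 61 = 50.

50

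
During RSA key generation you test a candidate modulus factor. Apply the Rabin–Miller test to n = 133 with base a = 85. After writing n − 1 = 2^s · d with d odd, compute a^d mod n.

n − 1 = 132 = 2^2 · 33, so s = 2 and d = 33.
85^33 mod 133 = 106.

106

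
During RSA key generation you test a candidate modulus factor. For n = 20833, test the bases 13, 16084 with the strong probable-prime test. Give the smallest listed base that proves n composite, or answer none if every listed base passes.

13

n − 1 = 20832 = 2^5 · 651, so s = 5 and d = 651.
Base 13: x_0 = 13^651 mod 20833 = 12887. x_0 is neither 1 nor 20832, so continue squaring. x_1 = 12887^2 mod 20833 = 14926. x_2 = 14926^2 mod 20833 = 18207. x_3 = 18207^2 mod 20833 = 153. x_4 = 153^2 mod 20833 = 2576. Reached i = s−1 = 4 without hitting −1: 13 is a Miller–Rabin witness and 20833 is composite.
Base 16084: x_0 = 16084^651 mod 20833 = 11064. x_0 is neither 1 nor 20832, so continue squaring. x_1 = 11064^2 mod 20833 = 18221. x_2 = 18221^2 mod 20833 = 10153. x_3 = 10153^2 mod 20833 = 1725. x_4 = 1725^2 mod 20833 = 17339. Reached i = s−1 = 4 without hitting −1: 16084 is a Miller–Rabin witness and 20833 is composite.
The smallest witness among the given bases is 13.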